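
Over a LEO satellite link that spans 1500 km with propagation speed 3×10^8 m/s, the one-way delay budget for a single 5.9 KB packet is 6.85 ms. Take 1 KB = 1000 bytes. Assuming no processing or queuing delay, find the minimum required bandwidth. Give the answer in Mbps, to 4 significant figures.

L = 47200 bits.
Propagation delay = 1500000 / 300000000 = 5 ms.
Transmission budget = 6.85 − 5 = 1.85 ms.
R ≥ L / t_tx = 47200 bits / 0.00185 s = 25.51 Mbps.

25.51 Mbps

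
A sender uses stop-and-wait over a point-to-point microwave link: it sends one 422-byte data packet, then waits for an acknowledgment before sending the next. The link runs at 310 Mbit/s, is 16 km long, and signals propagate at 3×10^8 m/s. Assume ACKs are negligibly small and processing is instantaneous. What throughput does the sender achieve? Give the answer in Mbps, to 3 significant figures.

28.7 Mbps

t_tx = L/R = 3376/310000000 = 1.08903e-05 s.
t_prop = 16000/300000000 = 5.33333e-05 s; RTT = 0.000106667 s.
Cycle = t_tx + RTT = 0.000117557 s.
Throughput = L / cycle = 3376 / 0.000117557 = 28.7 Mbps.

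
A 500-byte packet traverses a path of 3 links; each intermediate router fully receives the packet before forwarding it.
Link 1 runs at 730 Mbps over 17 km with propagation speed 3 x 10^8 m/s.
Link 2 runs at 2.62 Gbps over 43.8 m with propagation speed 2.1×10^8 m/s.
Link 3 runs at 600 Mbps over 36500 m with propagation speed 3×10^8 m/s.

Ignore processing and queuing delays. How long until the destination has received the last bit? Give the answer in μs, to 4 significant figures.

192.2 μs

L = 500 × 8 = 4000 bits.
Transmission delays (L/R per hop): 5.47945, 1.52672, 6.66667 μs; sum = 13.6728 μs.
Propagation delays (d/s per hop): 56.6667, 0.208571, 121.667 μs; sum = 178.542 μs.
End-to-end = 192.2 μs.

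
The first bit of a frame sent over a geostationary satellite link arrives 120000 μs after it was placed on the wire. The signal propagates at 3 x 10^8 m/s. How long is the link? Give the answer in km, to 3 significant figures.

36000 km

d = s × t_prop = 300000000 × 0.12 = 36000 km.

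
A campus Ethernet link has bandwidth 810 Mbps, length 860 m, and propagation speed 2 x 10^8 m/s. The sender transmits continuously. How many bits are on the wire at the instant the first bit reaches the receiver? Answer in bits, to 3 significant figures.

Propagation delay = 860 / 200000000 = 4.3e-06 s.
BDP = R × t_prop = 810000000 × 4.3e-06 = 3483 bits.

3480 bits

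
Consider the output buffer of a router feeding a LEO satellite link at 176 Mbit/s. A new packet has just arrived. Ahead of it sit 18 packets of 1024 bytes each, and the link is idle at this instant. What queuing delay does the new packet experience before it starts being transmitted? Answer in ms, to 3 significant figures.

Each queued packet: L/R = 8192/176000000 = 0.0465455 ms.
18 queued → 0.837818 ms.
Queuing delay = 0.838 ms.

0.838 ms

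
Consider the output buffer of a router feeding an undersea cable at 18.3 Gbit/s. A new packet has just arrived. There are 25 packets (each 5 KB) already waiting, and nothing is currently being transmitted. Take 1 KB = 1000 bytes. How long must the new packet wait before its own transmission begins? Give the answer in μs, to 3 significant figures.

54.6 μs

Each queued packet: L/R = 40000/18300000000 = 2.18579 μs.
25 queued → 54.6448 μs.
Queuing delay = 54.6 μs.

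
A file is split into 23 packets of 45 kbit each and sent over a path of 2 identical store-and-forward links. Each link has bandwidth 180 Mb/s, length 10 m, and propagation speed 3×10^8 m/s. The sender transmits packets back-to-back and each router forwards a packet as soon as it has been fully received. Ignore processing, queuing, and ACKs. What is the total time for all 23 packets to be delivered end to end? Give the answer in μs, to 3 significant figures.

6000 μs

Per-hop transmission t_tx = L/R = 45000/180000000 = 250 μs.
Per-hop propagation t_prop = 10/300000000 = 0.0333333 μs.
Pipeline fill: first packet needs 2·t_tx to clear all hops; remaining 22 packets each add one t_tx.
Total = (2+23-1)·t_tx + 2·t_prop = 24·250 + 2·0.0333333 = 6000 μs.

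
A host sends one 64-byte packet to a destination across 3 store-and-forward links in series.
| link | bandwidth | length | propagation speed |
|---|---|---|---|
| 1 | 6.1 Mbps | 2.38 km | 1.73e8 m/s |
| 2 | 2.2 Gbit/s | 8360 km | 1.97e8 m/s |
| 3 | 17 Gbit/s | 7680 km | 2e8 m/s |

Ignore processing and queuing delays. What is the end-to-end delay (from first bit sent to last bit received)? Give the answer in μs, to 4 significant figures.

L = 64 × 8 = 512 bits.
Transmission delays (L/R per hop): 83.9344, 0.232727, 0.0301176 μs; sum = 84.1973 μs.
Propagation delays (d/s per hop): 13.7572, 42436.5, 38400 μs; sum = 80850.3 μs.
End-to-end = 80930 μs.

80930 μs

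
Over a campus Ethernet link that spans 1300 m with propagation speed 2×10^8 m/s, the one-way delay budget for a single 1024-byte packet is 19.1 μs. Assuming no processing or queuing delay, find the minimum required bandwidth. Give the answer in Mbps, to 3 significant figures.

L = 8192 bits.
Propagation delay = 1300 / 200000000 = 6.5 μs.
Transmission budget = 19.1 − 6.5 = 12.6 μs.
R ≥ L / t_tx = 8192 bits / 1.26e-05 s = 650 Mbps.

650 Mbps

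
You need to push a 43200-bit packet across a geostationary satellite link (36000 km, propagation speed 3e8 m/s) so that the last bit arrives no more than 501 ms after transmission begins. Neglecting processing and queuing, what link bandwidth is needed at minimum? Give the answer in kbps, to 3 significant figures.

Propagation delay = 36000000 / 300000000 = 120 ms.
Transmission budget = 501 − 120 = 381 ms.
R ≥ L / t_tx = 43200 bits / 0.381 s = 113 kbps.

113 kbps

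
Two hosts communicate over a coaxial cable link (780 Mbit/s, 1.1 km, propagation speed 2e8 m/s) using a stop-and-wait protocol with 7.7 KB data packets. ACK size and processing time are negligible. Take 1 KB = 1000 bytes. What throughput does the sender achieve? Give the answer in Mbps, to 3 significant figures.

t_tx = L/R = 61600/780000000 = 7.89744e-05 s.
t_prop = 1100/200000000 = 5.5e-06 s; RTT = 1.1e-05 s.
Cycle = t_tx + RTT = 8.99744e-05 s.
Throughput = L / cycle = 61600 / 8.99744e-05 = 685 Mbps.

685 Mbps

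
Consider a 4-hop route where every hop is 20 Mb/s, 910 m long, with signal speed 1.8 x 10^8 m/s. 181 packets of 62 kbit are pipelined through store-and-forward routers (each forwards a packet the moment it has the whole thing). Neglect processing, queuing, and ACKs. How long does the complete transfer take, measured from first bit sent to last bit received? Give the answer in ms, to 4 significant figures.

Per-hop transmission t_tx = L/R = 62000/20000000 = 3.1 ms.
Per-hop propagation t_prop = 910/180000000 = 0.00505556 ms.
Pipeline fill: first packet needs 4·t_tx to clear all hops; remaining 180 packets each add one t_tx.
Total = (4+181-1)·t_tx + 4·t_prop = 184·3.1 + 4·0.00505556 = 570.4 ms.

570.4 ms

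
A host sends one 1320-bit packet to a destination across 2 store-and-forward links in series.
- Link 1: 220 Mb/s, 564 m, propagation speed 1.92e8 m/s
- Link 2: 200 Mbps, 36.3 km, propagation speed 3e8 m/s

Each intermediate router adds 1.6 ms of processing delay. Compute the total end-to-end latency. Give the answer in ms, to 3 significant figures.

Transmission delays (L/R per hop): 0.006, 0.0066 ms; sum = 0.0126 ms.
Propagation delays (d/s per hop): 0.0029375, 0.121 ms; sum = 0.123938 ms.
Processing at 1 router(s): 1 × 1.6 ms = 1.6 ms.
End-to-end = 1.74 ms.

1.74 ms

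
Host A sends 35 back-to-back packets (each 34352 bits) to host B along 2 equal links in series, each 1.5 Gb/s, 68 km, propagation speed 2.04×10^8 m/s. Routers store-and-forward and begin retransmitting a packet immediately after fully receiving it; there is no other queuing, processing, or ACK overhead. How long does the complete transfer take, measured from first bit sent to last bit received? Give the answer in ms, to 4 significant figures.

Per-hop transmission t_tx = L/R = 34352/1500000000 = 0.0229013 ms.
Per-hop propagation t_prop = 68000/204000000 = 0.333333 ms.
Pipeline fill: first packet needs 2·t_tx to clear all hops; remaining 34 packets each add one t_tx.
Total = (2+35-1)·t_tx + 2·t_prop = 36·0.0229013 + 2·0.333333 = 1.491 ms.

1.491 ms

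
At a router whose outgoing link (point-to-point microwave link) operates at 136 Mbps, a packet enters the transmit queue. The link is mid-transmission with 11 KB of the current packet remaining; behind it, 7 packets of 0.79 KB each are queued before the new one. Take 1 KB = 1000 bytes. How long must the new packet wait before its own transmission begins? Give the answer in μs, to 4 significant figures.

Each queued packet: L/R = 6320/136000000 = 46.4706 μs.
7 queued → 325.294 μs.
Plus remaining 88000 bits of current packet: 647.059 μs.
Queuing delay = 972.4 μs.

972.4 μs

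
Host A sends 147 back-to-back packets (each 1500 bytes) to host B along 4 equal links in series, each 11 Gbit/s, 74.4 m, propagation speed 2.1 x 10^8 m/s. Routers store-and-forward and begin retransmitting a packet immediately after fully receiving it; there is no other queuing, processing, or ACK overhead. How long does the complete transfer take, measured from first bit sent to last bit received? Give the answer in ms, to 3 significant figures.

0.165 ms

Per-hop transmission t_tx = L/R = 12000/11000000000 = 0.00109091 ms.
Per-hop propagation t_prop = 74.4/210000000 = 0.000354286 ms.
Pipeline fill: first packet needs 4·t_tx to clear all hops; remaining 146 packets each add one t_tx.
Total = (4+147-1)·t_tx + 4·t_prop = 150·0.00109091 + 4·0.000354286 = 0.165 ms.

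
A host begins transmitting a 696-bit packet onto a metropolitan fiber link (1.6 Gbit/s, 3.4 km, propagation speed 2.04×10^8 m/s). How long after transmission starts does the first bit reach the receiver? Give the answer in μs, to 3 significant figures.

First bit experiences only propagation delay: d/s = 3400/204000000 = 16.7 μs.

16.7 μs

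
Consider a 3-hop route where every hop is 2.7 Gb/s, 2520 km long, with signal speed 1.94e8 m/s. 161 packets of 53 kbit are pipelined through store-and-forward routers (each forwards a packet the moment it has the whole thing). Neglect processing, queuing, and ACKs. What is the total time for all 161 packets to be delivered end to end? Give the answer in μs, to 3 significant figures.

Per-hop transmission t_tx = L/R = 53000/2700000000 = 19.6296 μs.
Per-hop propagation t_prop = 2520000/194000000 = 12989.7 μs.
Pipeline fill: first packet needs 3·t_tx to clear all hops; remaining 160 packets each add one t_tx.
Total = (3+161-1)·t_tx + 3·t_prop = 163·19.6296 + 3·12989.7 = 42200 μs.

42200 μs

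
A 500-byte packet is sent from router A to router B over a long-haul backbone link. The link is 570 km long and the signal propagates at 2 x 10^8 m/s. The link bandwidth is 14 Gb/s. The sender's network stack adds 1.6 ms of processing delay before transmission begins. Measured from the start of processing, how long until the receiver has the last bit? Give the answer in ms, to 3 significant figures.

L = 500 × 8 = 4000 bits.
Transmission delay = L/R = 4000 / 14000000000 = 0.000285714 ms.
Propagation delay = d/s = 570000 m / 200000000 m/s = 2.85 ms.
Plus processing delay 1.6 ms = 1.6 ms.
Total = 4.45 ms.

4.45 ms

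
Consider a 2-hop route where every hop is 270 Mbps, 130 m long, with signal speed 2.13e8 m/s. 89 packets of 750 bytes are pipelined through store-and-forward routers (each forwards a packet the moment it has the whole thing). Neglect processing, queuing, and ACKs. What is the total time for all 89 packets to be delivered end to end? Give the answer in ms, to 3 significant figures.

2.00 ms

Per-hop transmission t_tx = L/R = 6000/270000000 = 0.0222222 ms.
Per-hop propagation t_prop = 130/213000000 = 0.000610329 ms.
Pipeline fill: first packet needs 2·t_tx to clear all hops; remaining 88 packets each add one t_tx.
Total = (2+89-1)·t_tx + 2·t_prop = 90·0.0222222 + 2·0.000610329 = 2.00 ms.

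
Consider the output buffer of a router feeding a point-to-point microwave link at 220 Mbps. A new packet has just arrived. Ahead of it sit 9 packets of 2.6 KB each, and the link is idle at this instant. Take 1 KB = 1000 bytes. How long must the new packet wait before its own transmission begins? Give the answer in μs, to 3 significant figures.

851 μs

Each queued packet: L/R = 20800/220000000 = 94.5455 μs.
9 queued → 850.909 μs.
Queuing delay = 851 μs.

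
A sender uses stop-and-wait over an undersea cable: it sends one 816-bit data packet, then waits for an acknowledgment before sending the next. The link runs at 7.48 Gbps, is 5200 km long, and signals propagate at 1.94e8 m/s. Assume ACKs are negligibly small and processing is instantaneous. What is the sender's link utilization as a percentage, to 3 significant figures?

0.000203 %

t_tx = L/R = 816/7480000000 = 1.09091e-07 s.
t_prop = 5200000/194000000 = 0.0268041 s; RTT = 0.0536082 s.
Cycle = t_tx + RTT = 0.0536084 s.
Utilization = t_tx / cycle = 1.09091e-07/0.0536084 = 0.000203 %.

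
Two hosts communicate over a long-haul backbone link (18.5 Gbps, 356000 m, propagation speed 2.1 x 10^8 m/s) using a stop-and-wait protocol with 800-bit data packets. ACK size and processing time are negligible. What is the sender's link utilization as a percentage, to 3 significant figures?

0.00128 %

t_tx = L/R = 800/18500000000 = 4.32432e-08 s.
t_prop = 356000/210000000 = 0.00169524 s; RTT = 0.00339048 s.
Cycle = t_tx + RTT = 0.00339052 s.
Utilization = t_tx / cycle = 4.32432e-08/0.00339052 = 0.00128 %.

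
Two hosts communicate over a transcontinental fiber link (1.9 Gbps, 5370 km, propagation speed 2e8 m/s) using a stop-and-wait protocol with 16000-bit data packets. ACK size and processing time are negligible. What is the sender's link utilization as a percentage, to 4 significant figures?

0.01568 %

t_tx = L/R = 16000/1900000000 = 8.42105e-06 s.
t_prop = 5370000/200000000 = 0.02685 s; RTT = 0.0537 s.
Cycle = t_tx + RTT = 0.0537084 s.
Utilization = t_tx / cycle = 8.42105e-06/0.0537084 = 0.01568 %.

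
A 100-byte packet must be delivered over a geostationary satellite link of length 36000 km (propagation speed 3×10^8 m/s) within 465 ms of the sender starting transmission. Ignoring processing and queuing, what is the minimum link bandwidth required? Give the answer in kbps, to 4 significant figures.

L = 800 bits.
Propagation delay = 36000000 / 300000000 = 120 ms.
Transmission budget = 465 − 120 = 345 ms.
R ≥ L / t_tx = 800 bits / 0.345 s = 2.319 kbps.

2.319 kbps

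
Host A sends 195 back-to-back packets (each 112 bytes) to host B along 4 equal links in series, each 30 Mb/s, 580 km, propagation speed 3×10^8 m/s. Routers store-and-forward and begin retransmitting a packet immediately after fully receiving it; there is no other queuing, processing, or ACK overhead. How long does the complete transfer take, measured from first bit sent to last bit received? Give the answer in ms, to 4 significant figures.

Per-hop transmission t_tx = L/R = 896/30000000 = 0.0298667 ms.
Per-hop propagation t_prop = 580000/300000000 = 1.93333 ms.
Pipeline fill: first packet needs 4·t_tx to clear all hops; remaining 194 packets each add one t_tx.
Total = (4+195-1)·t_tx + 4·t_prop = 198·0.0298667 + 4·1.93333 = 13.65 ms.

13.65 ms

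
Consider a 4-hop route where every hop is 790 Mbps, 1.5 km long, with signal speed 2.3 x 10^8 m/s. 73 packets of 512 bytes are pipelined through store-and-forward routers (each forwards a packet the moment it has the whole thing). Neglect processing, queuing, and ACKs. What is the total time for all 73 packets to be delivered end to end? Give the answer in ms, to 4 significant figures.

0.4201 ms

Per-hop transmission t_tx = L/R = 4096/790000000 = 0.00518481 ms.
Per-hop propagation t_prop = 1500/2.3e+08 = 0.00652174 ms.
Pipeline fill: first packet needs 4·t_tx to clear all hops; remaining 72 packets each add one t_tx.
Total = (4+73-1)·t_tx + 4·t_prop = 76·0.00518481 + 4·0.00652174 = 0.4201 ms.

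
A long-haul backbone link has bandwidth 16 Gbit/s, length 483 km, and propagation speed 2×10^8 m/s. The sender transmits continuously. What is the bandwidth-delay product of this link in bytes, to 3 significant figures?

4830000 bytes

Propagation delay = 483000 / 200000000 = 0.002415 s.
BDP = R × t_prop = 16000000000 × 0.002415 = 38640000 bits.
In bytes: 38640000/8 = 4830000 bytes.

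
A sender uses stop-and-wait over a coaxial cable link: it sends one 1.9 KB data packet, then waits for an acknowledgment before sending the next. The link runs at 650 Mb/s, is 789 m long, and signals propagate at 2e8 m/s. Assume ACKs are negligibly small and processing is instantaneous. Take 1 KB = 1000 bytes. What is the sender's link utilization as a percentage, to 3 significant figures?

74.8 %

t_tx = L/R = 15200/650000000 = 2.33846e-05 s.
t_prop = 789/200000000 = 3.945e-06 s; RTT = 7.89e-06 s.
Cycle = t_tx + RTT = 3.12746e-05 s.
Utilization = t_tx / cycle = 2.33846e-05/3.12746e-05 = 74.8 %.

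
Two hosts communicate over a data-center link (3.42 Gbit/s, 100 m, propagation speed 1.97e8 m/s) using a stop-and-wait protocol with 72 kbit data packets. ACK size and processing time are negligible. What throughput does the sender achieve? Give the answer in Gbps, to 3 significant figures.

t_tx = L/R = 72000/3420000000 = 2.10526e-05 s.
t_prop = 100/197000000 = 5.07614e-07 s; RTT = 1.01523e-06 s.
Cycle = t_tx + RTT = 2.20679e-05 s.
Throughput = L / cycle = 72000 / 2.20679e-05 = 3.26 Gbps.

3.26 Gbps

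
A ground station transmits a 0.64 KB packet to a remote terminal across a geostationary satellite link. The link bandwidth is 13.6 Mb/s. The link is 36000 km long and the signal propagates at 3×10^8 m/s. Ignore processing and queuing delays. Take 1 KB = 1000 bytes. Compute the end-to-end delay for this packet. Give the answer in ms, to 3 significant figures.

L = 5120 bits.
Transmission delay = L/R = 5120 / 13600000 = 0.376471 ms.
Propagation delay = d/s = 36000000 m / 300000000 m/s = 120 ms.
Total = 120 ms.

120 ms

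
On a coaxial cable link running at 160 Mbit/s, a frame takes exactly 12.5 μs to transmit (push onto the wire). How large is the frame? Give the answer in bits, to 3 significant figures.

2000 bits

L = R × t_tx = 160000000 b/s × 1.25e-05 s = 2000 bits.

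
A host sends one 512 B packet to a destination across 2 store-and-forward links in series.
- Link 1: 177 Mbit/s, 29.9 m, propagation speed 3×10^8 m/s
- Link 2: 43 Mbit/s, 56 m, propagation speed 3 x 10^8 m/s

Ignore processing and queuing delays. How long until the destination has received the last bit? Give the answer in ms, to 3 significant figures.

L = 512 × 8 = 4096 bits.
Transmission delays (L/R per hop): 0.0231412, 0.0952558 ms; sum = 0.118397 ms.
Propagation delays (d/s per hop): 9.96667e-05, 0.000186667 ms; sum = 0.000286333 ms.
End-to-end = 0.119 ms.

0.119 ms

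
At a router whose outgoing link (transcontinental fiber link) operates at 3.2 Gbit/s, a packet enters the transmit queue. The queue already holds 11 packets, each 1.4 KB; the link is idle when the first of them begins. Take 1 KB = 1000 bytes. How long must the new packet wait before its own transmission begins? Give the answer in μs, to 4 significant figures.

Each queued packet: L/R = 11200/3200000000 = 3.5 μs.
11 queued → 38.5 μs.
Queuing delay = 38.50 μs.

38.50 μs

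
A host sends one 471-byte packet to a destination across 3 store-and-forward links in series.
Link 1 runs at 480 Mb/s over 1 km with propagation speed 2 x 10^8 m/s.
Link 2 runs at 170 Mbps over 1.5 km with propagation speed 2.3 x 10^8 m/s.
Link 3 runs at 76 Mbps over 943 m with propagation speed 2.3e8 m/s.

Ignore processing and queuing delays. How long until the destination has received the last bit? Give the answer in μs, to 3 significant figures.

95.2 μs

L = 471 × 8 = 3768 bits.
Transmission delays (L/R per hop): 7.85, 22.1647, 49.5789 μs; sum = 79.5937 μs.
Propagation delays (d/s per hop): 5, 6.52174, 4.1 μs; sum = 15.6217 μs.
End-to-end = 95.2 μs.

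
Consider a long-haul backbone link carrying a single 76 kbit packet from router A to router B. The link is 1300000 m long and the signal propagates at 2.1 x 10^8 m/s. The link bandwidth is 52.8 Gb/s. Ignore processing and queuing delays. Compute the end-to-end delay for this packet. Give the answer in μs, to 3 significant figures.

L = 76000 bits.
Transmission delay = L/R = 76000 / 52800000000 = 1.43939 μs.
Propagation delay = d/s = 1300000 m / 210000000 m/s = 6190.48 μs.
Total = 6190 μs.

6190 μs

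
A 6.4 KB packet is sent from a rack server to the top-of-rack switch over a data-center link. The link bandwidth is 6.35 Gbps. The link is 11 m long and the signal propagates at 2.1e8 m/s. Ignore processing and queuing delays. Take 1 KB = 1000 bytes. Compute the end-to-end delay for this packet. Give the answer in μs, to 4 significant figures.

L = 51200 bits.
Transmission delay = L/R = 51200 / 6350000000 = 8.06299 μs.
Propagation delay = d/s = 11 m / 210000000 m/s = 0.052381 μs.
Total = 8.115 μs.

8.115 μs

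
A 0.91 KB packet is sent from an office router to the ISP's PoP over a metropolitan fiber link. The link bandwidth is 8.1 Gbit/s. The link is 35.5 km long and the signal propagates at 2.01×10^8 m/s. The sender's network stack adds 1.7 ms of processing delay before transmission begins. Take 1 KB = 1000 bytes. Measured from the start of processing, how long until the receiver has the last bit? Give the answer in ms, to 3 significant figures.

L = 7280 bits.
Transmission delay = L/R = 7280 / 8100000000 = 0.000898765 ms.
Propagation delay = d/s = 35500 m / 2.01e+08 m/s = 0.176617 ms.
Plus processing delay 1.7 ms = 1.7 ms.
Total = 1.88 ms.

1.88 ms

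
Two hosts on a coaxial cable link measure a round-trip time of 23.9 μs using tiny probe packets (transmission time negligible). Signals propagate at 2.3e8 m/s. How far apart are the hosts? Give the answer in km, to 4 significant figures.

2.749 km

One-way propagation = RTT/2 = 11.95 μs.
d = s × t = 2.3e+08 × 1.195e-05 = 2.749 km.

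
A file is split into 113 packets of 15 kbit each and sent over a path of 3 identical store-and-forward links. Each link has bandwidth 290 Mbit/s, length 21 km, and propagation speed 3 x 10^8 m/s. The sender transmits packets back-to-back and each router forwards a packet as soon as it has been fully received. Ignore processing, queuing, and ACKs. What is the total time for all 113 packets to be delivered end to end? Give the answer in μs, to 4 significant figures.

6158 μs

Per-hop transmission t_tx = L/R = 15000/290000000 = 51.7241 μs.
Per-hop propagation t_prop = 21000/300000000 = 70 μs.
Pipeline fill: first packet needs 3·t_tx to clear all hops; remaining 112 packets each add one t_tx.
Total = (3+113-1)·t_tx + 3·t_prop = 115·51.7241 + 3·70 = 6158 μs.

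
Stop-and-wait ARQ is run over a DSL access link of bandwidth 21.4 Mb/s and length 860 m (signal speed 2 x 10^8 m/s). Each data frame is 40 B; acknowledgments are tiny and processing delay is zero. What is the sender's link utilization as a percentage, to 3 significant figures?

63.5 %

t_tx = L/R = 320/21400000 = 1.49533e-05 s.
t_prop = 860/200000000 = 4.3e-06 s; RTT = 8.6e-06 s.
Cycle = t_tx + RTT = 2.35533e-05 s.
Utilization = t_tx / cycle = 1.49533e-05/2.35533e-05 = 63.5 %.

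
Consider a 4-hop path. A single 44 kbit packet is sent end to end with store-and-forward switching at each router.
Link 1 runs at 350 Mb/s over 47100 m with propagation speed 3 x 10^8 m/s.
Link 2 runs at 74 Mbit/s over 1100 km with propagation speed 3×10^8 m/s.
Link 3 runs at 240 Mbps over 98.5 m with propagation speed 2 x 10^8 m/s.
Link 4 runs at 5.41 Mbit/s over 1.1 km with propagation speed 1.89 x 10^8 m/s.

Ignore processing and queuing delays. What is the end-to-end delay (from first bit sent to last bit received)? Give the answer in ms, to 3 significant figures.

L = 44000 bits.
Transmission delays (L/R per hop): 0.125714, 0.594595, 0.183333, 8.13309 ms; sum = 9.03673 ms.
Propagation delays (d/s per hop): 0.157, 3.66667, 0.0004925, 0.00582011 ms; sum = 3.82998 ms.
End-to-end = 12.9 ms.

12.9 ms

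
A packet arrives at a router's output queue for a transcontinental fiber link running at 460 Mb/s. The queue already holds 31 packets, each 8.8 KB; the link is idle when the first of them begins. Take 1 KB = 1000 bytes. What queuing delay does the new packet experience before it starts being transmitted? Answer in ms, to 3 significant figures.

4.74 ms

Each queued packet: L/R = 70400/460000000 = 0.153043 ms.
31 queued → 4.74435 ms.
Queuing delay = 4.74 ms.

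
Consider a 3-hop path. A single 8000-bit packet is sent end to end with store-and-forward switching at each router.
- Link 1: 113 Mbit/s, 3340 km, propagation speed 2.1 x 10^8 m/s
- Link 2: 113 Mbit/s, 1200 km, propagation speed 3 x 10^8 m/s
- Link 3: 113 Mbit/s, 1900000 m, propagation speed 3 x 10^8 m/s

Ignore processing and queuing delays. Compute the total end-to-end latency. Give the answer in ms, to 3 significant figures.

26.5 ms

Transmission delay per hop = L/R = 8000/113000000 = 0.0707965 ms; 3 hops → 0.212389 ms.
Propagation delays (d/s per hop): 15.9048, 4, 6.33333 ms; sum = 26.2381 ms.
End-to-end = 26.5 ms.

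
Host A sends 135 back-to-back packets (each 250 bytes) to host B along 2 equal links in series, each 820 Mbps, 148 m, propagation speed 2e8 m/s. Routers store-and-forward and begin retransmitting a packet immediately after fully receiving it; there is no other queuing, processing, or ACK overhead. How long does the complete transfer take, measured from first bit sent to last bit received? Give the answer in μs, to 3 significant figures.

Per-hop transmission t_tx = L/R = 2000/820000000 = 2.43902 μs.
Per-hop propagation t_prop = 148/200000000 = 0.74 μs.
Pipeline fill: first packet needs 2·t_tx to clear all hops; remaining 134 packets each add one t_tx.
Total = (2+135-1)·t_tx + 2·t_prop = 136·2.43902 + 2·0.74 = 333 μs.

333 μs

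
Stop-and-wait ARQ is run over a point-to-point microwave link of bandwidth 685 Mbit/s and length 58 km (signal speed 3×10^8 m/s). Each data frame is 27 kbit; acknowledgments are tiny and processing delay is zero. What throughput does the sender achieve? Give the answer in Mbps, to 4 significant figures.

t_tx = L/R = 27000/685000000 = 3.94161e-05 s.
t_prop = 58000/300000000 = 0.000193333 s; RTT = 0.000386667 s.
Cycle = t_tx + RTT = 0.000426083 s.
Throughput = L / cycle = 27000 / 0.000426083 = 63.37 Mbps.

63.37 Mbps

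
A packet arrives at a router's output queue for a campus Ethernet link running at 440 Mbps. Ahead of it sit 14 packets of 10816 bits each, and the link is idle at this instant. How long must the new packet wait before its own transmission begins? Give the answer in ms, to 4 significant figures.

0.3441 ms

Each queued packet: L/R = 10816/440000000 = 0.0245818 ms.
14 queued → 0.344145 ms.
Queuing delay = 0.3441 ms.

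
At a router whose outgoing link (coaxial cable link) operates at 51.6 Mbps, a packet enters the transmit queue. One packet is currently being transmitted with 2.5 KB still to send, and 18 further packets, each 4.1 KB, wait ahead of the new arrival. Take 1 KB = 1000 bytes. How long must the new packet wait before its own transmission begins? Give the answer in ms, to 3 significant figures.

Each queued packet: L/R = 32800/51600000 = 0.635659 ms.
18 queued → 11.4419 ms.
Plus remaining 20000 bits of current packet: 0.387597 ms.
Queuing delay = 11.8 ms.

11.8 ms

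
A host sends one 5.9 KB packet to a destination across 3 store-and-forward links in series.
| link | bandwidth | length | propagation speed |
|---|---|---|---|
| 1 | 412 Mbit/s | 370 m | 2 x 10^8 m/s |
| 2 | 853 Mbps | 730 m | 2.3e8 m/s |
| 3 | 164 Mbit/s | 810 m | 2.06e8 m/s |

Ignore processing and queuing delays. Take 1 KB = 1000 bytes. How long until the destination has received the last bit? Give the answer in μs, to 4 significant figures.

L = 47200 bits.
Transmission delays (L/R per hop): 114.563, 55.3341, 287.805 μs; sum = 457.702 μs.
Propagation delays (d/s per hop): 1.85, 3.17391, 3.93204 μs; sum = 8.95595 μs.
End-to-end = 466.7 μs.

466.7 μs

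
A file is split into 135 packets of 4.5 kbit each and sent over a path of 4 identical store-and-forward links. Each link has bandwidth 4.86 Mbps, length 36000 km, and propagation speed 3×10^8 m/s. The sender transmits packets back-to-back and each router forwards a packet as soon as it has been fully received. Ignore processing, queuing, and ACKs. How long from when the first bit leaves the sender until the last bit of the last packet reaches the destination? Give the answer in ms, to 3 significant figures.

Per-hop transmission t_tx = L/R = 4500/4860000 = 0.925926 ms.
Per-hop propagation t_prop = 36000000/300000000 = 120 ms.
Pipeline fill: first packet needs 4·t_tx to clear all hops; remaining 134 packets each add one t_tx.
Total = (4+135-1)·t_tx + 4·t_prop = 138·0.925926 + 4·120 = 608 ms.

608 ms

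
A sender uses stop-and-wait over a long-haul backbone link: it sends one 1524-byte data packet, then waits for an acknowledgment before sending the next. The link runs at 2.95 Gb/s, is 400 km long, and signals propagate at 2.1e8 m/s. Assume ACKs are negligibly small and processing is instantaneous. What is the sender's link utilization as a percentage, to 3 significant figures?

0.108 %

t_tx = L/R = 12192/2950000000 = 4.13288e-06 s.
t_prop = 400000/210000000 = 0.00190476 s; RTT = 0.00380952 s.
Cycle = t_tx + RTT = 0.00381366 s.
Utilization = t_tx / cycle = 4.13288e-06/0.00381366 = 0.108 %.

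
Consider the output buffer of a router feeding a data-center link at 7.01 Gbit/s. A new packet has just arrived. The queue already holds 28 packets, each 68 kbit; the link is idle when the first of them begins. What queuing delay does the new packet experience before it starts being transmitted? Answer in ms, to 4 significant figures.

Each queued packet: L/R = 68000/7010000000 = 0.00970043 ms.
28 queued → 0.271612 ms.
Queuing delay = 0.2716 ms.

0.2716 ms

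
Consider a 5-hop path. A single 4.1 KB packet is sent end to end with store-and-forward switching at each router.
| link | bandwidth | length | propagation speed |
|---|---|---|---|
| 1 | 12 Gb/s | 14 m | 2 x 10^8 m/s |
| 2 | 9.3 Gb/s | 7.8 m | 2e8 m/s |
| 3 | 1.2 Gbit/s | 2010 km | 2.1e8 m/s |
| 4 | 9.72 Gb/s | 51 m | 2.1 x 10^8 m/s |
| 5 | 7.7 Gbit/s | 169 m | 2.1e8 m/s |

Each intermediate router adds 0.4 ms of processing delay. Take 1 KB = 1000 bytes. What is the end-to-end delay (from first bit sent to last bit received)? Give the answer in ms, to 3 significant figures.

11.2 ms

L = 32800 bits.
Transmission delays (L/R per hop): 0.00273333, 0.00352688, 0.0273333, 0.00337449, 0.00425974 ms; sum = 0.0412278 ms.
Propagation delays (d/s per hop): 7e-05, 3.9e-05, 9.57143, 0.000242857, 0.000804762 ms; sum = 9.57259 ms.
Processing at 4 router(s): 4 × 0.4 ms = 1.6 ms.
End-to-end = 11.2 ms.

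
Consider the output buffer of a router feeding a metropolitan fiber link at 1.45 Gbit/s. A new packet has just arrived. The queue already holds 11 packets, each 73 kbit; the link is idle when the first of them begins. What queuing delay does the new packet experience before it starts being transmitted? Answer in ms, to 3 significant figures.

0.554 ms

Each queued packet: L/R = 73000/1450000000 = 0.0503448 ms.
11 queued → 0.553793 ms.
Queuing delay = 0.554 ms.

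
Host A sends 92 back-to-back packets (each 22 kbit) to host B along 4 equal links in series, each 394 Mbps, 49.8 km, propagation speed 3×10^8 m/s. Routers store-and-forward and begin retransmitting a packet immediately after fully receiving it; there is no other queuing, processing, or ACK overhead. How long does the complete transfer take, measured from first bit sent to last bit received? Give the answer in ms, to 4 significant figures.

Per-hop transmission t_tx = L/R = 22000/394000000 = 0.0558376 ms.
Per-hop propagation t_prop = 49800/300000000 = 0.166 ms.
Pipeline fill: first packet needs 4·t_tx to clear all hops; remaining 91 packets each add one t_tx.
Total = (4+92-1)·t_tx + 4·t_prop = 95·0.0558376 + 4·0.166 = 5.969 ms.

5.969 ms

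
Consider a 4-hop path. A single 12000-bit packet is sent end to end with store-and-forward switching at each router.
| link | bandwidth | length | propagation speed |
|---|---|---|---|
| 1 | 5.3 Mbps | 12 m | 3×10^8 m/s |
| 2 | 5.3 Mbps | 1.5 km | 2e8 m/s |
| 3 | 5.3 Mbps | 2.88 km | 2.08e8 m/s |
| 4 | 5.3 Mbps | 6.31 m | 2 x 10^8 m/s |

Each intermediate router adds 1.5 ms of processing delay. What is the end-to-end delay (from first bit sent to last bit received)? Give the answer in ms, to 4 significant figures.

13.58 ms

Transmission delay per hop = L/R = 12000/5300000 = 2.26415 ms; 4 hops → 9.0566 ms.
Propagation delays (d/s per hop): 4e-05, 0.0075, 0.0138462, 3.155e-05 ms; sum = 0.0214177 ms.
Processing at 3 router(s): 3 × 1.5 ms = 4.5 ms.
End-to-end = 13.58 ms.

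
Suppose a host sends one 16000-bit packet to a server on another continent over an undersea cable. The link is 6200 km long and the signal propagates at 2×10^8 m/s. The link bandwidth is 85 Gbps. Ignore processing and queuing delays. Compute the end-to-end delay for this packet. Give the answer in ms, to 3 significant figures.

Transmission delay = L/R = 16000 / 85000000000 = 0.000188235 ms.
Propagation delay = d/s = 6200000 m / 200000000 m/s = 31 ms.
Total = 31.0 ms.

31.0 ms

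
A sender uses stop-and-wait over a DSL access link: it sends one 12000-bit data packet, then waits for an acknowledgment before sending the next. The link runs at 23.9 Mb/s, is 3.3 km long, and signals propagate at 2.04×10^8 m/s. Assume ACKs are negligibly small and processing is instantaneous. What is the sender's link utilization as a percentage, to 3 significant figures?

t_tx = L/R = 12000/23900000 = 0.000502092 s.
t_prop = 3300/204000000 = 1.61765e-05 s; RTT = 3.23529e-05 s.
Cycle = t_tx + RTT = 0.000534445 s.
Utilization = t_tx / cycle = 0.000502092/0.000534445 = 93.9 %.

93.9 %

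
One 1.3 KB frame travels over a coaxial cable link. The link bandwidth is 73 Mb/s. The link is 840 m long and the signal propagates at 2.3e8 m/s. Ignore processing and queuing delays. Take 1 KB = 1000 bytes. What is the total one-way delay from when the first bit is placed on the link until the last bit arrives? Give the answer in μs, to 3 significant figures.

146 μs

L = 10400 bits.
Transmission delay = L/R = 10400 / 73000000 = 142.466 μs.
Propagation delay = d/s = 840 m / 2.3e+08 m/s = 3.65217 μs.
Total = 146 μs.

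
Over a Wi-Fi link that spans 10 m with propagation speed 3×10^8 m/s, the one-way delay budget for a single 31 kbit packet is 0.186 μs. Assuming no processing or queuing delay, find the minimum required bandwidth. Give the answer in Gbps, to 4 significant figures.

203.1 Gbps

Propagation delay = 10 / 300000000 = 0.0333333 μs.
Transmission budget = 0.186 − 0.0333333 = 0.152667 μs.
R ≥ L / t_tx = 31000 bits / 1.52667e-07 s = 203.1 Gbps.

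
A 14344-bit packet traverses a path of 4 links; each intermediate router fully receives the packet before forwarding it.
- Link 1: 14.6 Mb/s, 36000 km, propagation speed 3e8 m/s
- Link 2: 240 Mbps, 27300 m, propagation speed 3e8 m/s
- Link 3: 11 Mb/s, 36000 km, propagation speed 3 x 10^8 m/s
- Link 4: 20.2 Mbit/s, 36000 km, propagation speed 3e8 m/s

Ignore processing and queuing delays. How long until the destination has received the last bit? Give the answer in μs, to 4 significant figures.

363100 μs

Transmission delays (L/R per hop): 982.466, 59.7667, 1304, 710.099 μs; sum = 3056.33 μs.
Propagation delays (d/s per hop): 120000, 91, 120000, 120000 μs; sum = 360091 μs.
End-to-end = 363100 μs.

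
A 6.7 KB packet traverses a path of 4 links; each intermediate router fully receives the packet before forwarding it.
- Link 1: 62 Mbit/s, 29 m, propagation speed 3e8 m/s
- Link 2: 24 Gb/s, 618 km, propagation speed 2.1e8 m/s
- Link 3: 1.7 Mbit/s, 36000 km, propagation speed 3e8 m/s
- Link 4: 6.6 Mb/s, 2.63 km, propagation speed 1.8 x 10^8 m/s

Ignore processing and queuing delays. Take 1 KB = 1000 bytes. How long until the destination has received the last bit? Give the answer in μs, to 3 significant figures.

L = 53600 bits.
Transmission delays (L/R per hop): 864.516, 2.23333, 31529.4, 8121.21 μs; sum = 40517.4 μs.
Propagation delays (d/s per hop): 0.0966667, 2942.86, 120000, 14.6111 μs; sum = 122958 μs.
End-to-end = 163000 μs.

163000 μs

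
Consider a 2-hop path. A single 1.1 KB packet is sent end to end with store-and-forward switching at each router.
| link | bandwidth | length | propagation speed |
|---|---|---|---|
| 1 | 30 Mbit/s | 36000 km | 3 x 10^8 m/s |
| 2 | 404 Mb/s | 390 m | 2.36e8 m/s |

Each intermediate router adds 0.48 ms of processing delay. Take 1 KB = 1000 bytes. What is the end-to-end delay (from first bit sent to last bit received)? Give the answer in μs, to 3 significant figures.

L = 8800 bits.
Transmission delays (L/R per hop): 293.333, 21.7822 μs; sum = 315.116 μs.
Propagation delays (d/s per hop): 120000, 1.65254 μs; sum = 120002 μs.
Processing at 1 router(s): 1 × 0.48 ms = 480 μs.
End-to-end = 121000 μs.

121000 μs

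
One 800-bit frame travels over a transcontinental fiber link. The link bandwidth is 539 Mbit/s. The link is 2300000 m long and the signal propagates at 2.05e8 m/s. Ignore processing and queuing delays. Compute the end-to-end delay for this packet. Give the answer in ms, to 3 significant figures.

Transmission delay = L/R = 800 / 539000000 = 0.00148423 ms.
Propagation delay = d/s = 2300000 m / 2.05e+08 m/s = 11.2195 ms.
Total = 11.2 ms.

11.2 ms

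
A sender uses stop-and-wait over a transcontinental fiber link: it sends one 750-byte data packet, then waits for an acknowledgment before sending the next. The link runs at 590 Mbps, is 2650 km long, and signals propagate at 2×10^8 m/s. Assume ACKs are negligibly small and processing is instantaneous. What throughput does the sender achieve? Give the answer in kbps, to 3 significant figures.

226 kbps

t_tx = L/R = 6000/590000000 = 1.01695e-05 s.
t_prop = 2650000/200000000 = 0.01325 s; RTT = 0.0265 s.
Cycle = t_tx + RTT = 0.0265102 s.
Throughput = L / cycle = 6000 / 0.0265102 = 226 kbps.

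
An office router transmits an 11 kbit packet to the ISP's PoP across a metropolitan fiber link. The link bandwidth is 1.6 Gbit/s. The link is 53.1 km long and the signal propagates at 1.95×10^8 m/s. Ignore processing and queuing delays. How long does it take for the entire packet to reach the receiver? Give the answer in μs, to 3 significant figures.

L = 11000 bits.
Transmission delay = L/R = 11000 / 1600000000 = 6.875 μs.
Propagation delay = d/s = 53100 m / 195000000 m/s = 272.308 μs.
Total = 279 μs.

279 μs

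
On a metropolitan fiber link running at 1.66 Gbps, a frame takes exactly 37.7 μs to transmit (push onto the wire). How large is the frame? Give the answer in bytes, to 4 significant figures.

L = R × t_tx = 1660000000 b/s × 3.77e-05 s = 62582 bits.
In bytes: 62582 / 8 = 7823 bytes.

7823 bytes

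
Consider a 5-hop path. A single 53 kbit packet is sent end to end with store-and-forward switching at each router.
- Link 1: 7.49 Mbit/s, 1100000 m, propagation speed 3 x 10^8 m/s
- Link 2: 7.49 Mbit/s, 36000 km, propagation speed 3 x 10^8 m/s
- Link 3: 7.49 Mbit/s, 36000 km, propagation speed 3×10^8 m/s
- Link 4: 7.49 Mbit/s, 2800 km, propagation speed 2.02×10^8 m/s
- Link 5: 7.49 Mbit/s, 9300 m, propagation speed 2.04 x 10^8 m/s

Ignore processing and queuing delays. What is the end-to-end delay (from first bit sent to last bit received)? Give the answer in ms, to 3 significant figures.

L = 53000 bits.
Transmission delay per hop = L/R = 53000/7490000 = 7.0761 ms; 5 hops → 35.3805 ms.
Propagation delays (d/s per hop): 3.66667, 120, 120, 13.8614, 0.0455882 ms; sum = 257.574 ms.
End-to-end = 293 ms.

293 ms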